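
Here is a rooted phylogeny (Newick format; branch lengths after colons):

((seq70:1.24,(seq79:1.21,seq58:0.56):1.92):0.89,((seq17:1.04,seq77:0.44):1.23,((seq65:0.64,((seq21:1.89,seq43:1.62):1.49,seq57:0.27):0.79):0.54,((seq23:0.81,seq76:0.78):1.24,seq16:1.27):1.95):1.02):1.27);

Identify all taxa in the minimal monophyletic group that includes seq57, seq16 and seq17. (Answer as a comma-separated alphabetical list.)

seq16, seq17, seq21, seq23, seq43, seq57, seq65, seq76, seq77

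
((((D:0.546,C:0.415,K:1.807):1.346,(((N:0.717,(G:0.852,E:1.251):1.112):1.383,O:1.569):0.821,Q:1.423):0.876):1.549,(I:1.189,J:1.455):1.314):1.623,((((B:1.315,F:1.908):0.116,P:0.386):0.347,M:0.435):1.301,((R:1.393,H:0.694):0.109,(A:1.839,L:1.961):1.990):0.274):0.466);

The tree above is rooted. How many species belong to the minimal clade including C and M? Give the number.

The MRCA of C and M is the root, so the clade is the entire tree.
That clade contains 18 terminal taxa: A, B, C, D, E, F, G, H, I, J, K, L, M, N, O, P, Q, R.

18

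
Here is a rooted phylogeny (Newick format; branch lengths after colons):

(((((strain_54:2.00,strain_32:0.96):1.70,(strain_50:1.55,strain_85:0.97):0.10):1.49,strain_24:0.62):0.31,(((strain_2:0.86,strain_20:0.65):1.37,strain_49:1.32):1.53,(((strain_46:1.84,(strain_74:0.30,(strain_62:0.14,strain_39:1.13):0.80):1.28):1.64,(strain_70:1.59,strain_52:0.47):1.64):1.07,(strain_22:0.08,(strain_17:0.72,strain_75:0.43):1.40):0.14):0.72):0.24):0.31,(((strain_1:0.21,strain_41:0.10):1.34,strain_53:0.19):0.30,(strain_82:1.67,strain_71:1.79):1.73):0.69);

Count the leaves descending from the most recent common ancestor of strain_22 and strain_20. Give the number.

12

The MRCA of strain_22 and strain_20 is the node subtending (((strain_2,strain_20),strain_49),(((strain_46,(strain_74,(strain_62,strain_39))),(strain_70,strain_52)),(strain_22,(strain_17,strain_75)))).
That clade contains 12 terminal taxa: strain_17, strain_2, strain_20, strain_22, strain_39, strain_46, strain_49, strain_52, strain_62, strain_70, strain_74, strain_75.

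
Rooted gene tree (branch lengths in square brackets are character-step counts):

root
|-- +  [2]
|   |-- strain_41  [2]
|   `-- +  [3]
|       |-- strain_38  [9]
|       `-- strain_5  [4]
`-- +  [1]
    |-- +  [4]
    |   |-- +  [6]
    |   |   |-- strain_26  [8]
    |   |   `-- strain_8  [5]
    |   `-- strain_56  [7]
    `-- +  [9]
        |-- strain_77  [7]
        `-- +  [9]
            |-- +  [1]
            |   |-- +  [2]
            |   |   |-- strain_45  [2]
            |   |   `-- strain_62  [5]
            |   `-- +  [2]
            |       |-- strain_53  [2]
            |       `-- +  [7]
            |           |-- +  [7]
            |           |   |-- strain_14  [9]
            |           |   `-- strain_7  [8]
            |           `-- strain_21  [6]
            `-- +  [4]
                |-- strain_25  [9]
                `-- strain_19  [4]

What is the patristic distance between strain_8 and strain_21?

The path runs strain_8 → … → MRCA → … → strain_21; the MRCA is the node subtending (((strain_26,strain_8),strain_56),(strain_77,(((strain_45,strain_62),(strain_53,((strain_14,strain_7),strain_21))),(strain_25,strain_19)))).
Branch lengths along that path: 5 + 6 + 4 + 9 + 9 + 1 + 2 + 7 + 6 = 49.

49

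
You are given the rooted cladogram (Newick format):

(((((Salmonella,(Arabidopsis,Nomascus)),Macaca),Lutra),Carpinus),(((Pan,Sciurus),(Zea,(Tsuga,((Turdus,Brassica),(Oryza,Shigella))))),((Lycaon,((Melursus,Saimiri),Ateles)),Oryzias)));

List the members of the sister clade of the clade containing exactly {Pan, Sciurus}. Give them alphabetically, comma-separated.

Brassica, Oryza, Shigella, Tsuga, Turdus, Zea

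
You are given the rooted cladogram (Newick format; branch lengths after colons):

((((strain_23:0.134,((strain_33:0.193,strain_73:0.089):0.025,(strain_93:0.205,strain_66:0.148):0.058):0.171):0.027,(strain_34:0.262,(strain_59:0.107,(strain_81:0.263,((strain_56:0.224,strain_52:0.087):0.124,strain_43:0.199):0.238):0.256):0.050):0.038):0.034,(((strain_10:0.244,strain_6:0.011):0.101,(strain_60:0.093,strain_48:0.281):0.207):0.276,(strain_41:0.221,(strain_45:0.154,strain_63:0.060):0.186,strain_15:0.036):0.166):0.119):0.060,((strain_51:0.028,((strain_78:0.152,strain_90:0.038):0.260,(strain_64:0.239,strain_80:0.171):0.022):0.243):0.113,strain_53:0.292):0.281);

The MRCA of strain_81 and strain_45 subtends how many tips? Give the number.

19

The MRCA of strain_81 and strain_45 is the node subtending (((strain_23,((strain_33,strain_73),(strain_93,strain_66))),(strain_34,(strain_59,(strain_81,((strain_56,strain_52),strain_43))))),(((strain_10,strain_6),(strain_60,strain_48)),(strain_41,(strain_45,strain_63),strain_15))).
That clade contains 19 terminal taxa: strain_10, strain_15, strain_23, strain_33, strain_34, strain_41, strain_43, strain_45, strain_48, strain_52, strain_56, strain_59, strain_6, strain_60, strain_63, strain_66, strain_73, strain_81, strain_93.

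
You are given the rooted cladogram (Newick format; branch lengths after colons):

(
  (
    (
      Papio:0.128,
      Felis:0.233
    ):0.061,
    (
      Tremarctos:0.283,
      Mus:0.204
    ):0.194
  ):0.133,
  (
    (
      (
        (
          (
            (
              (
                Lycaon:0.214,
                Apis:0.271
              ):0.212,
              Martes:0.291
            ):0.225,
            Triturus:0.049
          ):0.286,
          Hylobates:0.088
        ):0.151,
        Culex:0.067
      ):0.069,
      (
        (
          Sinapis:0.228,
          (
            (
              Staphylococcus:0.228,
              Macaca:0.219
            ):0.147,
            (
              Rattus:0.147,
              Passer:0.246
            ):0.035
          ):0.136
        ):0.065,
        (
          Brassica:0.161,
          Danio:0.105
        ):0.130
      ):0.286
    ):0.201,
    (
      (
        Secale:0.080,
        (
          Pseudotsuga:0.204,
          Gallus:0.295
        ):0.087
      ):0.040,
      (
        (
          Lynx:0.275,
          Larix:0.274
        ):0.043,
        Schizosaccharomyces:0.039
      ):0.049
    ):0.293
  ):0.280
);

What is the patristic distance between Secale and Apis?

The path runs Secale → … → MRCA → … → Apis; the MRCA is the node subtending (((((((Lycaon,Apis),Martes),Triturus),Hylobates),Culex),((Sinapis,((Staphylococcus,Macaca),(Rattus,Passer))),(Brassica,Danio))),((Secale,(Pseudotsuga,Gallus)),((Lynx,Larix),Schizosaccharomyces))).
Branch lengths along that path: 0.080 + 0.040 + 0.293 + 0.201 + 0.069 + 0.151 + 0.286 + 0.225 + 0.212 + 0.271 = 1.828.

1.828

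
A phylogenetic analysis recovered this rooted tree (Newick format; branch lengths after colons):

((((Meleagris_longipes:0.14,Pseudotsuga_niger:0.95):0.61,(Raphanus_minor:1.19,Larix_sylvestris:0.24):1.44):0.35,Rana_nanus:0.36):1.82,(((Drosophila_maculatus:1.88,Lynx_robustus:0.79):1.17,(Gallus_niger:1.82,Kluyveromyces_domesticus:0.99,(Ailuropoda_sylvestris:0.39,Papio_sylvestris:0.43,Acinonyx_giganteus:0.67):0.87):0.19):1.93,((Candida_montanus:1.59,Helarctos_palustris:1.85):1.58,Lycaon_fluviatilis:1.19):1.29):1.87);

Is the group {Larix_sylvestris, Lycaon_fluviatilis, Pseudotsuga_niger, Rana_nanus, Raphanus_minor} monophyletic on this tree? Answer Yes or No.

The MRCA of the listed taxa is the root, so the smallest clade containing them is the whole tree.
That clade also contains Acinonyx_giganteus, Ailuropoda_sylvestris, Candida_montanus, Drosophila_maculatus, Gallus_niger, Helarctos_palustris, Kluyveromyces_domesticus, Lynx_robustus, Meleagris_longipes, Papio_sylvestris, which are not in the proposed group, so the group is not monophyletic.

No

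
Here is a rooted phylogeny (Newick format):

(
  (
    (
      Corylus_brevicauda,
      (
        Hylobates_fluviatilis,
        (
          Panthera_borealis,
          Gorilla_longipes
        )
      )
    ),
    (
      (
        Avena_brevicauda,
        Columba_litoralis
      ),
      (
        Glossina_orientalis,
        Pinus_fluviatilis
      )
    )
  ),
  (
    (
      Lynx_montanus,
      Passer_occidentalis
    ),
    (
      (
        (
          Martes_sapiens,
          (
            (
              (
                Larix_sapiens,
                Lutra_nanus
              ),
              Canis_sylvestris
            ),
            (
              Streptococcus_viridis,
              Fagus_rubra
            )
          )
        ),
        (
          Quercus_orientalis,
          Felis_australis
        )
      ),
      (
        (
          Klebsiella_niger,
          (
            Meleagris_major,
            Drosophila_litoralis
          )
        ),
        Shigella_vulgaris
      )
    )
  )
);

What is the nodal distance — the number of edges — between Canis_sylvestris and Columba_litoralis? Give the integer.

The MRCA of Canis_sylvestris and Columba_litoralis is the root of the tree.
From Canis_sylvestris up to that node: 7 branches. From Columba_litoralis up to the same node: 4 branches. Total: 7 + 4 = 11.

11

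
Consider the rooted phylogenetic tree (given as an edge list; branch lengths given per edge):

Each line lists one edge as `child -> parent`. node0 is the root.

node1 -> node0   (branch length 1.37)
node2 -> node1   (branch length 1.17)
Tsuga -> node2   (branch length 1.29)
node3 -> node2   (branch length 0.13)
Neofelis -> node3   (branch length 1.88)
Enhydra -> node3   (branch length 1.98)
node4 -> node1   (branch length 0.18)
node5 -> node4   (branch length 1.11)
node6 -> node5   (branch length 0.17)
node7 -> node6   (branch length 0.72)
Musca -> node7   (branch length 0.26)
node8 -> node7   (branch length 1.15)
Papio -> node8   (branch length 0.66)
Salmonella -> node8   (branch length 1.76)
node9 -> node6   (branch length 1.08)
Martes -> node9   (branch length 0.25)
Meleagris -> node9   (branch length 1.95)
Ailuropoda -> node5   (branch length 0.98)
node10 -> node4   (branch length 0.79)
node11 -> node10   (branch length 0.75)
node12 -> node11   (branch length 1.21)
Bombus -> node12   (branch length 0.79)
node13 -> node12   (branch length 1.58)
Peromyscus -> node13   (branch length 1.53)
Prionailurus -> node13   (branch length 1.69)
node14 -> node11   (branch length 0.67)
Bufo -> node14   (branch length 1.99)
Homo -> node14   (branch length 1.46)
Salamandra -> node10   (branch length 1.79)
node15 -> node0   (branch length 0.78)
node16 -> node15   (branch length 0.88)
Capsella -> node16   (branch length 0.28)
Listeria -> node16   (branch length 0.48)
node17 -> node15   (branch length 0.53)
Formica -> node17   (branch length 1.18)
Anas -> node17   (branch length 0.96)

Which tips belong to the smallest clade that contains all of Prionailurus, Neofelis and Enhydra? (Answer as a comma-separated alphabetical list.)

Ailuropoda, Bombus, Bufo, Enhydra, Homo, Martes, Meleagris, Musca, Neofelis, Papio, Peromyscus, Prionailurus, Salamandra, Salmonella, Tsuga

Tracing Prionailurus: it sits inside (Peromyscus,Prionailurus).
Tracing Neofelis: it sits inside (Neofelis,Enhydra).
Tracing Enhydra: it sits inside (Neofelis,Enhydra).
The smallest clade enclosing all 3 is ((Tsuga,(Neofelis,Enhydra)),((((Musca,(Papio,Salmonella)),(Martes,Meleagris)),Ailuropoda),(((Bombus,(Peromyscus,Prionailurus)),(Bufo,Homo)),Salamandra))); the answer is its 15 terminal taxa in alphabetical order.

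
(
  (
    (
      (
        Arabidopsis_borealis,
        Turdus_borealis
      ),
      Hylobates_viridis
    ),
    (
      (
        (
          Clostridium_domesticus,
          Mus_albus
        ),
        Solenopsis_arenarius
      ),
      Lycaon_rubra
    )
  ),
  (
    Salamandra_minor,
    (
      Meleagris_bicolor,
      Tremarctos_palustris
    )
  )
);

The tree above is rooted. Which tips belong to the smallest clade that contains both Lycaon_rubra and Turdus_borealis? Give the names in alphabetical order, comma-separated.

Arabidopsis_borealis, Clostridium_domesticus, Hylobates_viridis, Lycaon_rubra, Mus_albus, Solenopsis_arenarius, Turdus_borealis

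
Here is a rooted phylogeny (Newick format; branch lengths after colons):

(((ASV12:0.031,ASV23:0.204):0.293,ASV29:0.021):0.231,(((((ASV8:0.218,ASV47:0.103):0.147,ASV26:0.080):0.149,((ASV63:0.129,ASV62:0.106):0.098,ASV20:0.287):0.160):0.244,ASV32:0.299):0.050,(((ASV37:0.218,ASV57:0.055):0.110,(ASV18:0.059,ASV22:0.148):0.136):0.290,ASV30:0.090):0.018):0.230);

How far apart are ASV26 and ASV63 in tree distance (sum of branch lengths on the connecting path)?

The path runs ASV26 → … → MRCA → … → ASV63; the MRCA is the node subtending (((ASV8,ASV47),ASV26),((ASV63,ASV62),ASV20)).
Branch lengths along that path: 0.080 + 0.149 + 0.160 + 0.098 + 0.129 = 0.616.

0.616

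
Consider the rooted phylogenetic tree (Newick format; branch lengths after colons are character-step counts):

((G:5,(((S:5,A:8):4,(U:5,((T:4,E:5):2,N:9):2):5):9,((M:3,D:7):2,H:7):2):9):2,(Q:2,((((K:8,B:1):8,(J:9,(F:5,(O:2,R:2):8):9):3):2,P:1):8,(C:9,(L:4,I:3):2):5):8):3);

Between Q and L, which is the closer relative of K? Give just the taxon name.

L

The MRCA of K and L subtends ((((K,B),(J,(F,(O,R)))),P),(C,(L,I))) (10 taxa).
The MRCA of K and Q subtends (Q,((((K,B),(J,(F,(O,R)))),P),(C,(L,I)))) (11 taxa).
The first is nested inside the second, so K shares a more recent common ancestor with L.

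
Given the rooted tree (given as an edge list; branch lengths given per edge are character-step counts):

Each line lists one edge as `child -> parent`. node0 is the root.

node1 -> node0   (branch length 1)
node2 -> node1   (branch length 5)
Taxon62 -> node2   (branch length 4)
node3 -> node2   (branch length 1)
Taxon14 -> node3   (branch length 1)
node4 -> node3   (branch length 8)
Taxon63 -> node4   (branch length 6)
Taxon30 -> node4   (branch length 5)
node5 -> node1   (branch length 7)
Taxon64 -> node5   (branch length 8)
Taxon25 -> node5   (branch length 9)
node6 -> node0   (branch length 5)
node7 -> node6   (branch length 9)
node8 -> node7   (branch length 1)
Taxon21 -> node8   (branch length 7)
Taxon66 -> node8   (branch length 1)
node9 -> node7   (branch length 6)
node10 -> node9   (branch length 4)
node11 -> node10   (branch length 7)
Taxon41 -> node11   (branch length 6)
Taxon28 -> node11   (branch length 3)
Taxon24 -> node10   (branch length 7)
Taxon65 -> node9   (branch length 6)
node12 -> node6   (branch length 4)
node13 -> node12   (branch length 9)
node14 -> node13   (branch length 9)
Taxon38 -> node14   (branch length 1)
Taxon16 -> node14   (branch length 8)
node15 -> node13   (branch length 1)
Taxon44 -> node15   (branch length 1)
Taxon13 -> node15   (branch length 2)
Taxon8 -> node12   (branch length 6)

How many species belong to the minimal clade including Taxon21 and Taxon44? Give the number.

The MRCA of Taxon21 and Taxon44 is the node subtending (((Taxon21,Taxon66),(((Taxon41,Taxon28),Taxon24),Taxon65)),(((Taxon38,Taxon16),(Taxon44,Taxon13)),Taxon8)).
That clade contains 11 terminal taxa: Taxon13, Taxon16, Taxon21, Taxon24, Taxon28, Taxon38, Taxon41, Taxon44, Taxon65, Taxon66, Taxon8.

11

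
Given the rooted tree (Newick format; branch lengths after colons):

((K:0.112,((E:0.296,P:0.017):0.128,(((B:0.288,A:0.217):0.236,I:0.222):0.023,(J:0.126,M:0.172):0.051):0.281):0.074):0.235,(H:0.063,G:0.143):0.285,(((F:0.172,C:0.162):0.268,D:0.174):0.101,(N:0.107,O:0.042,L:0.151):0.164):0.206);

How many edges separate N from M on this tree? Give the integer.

8

The MRCA of N and M is the root of the tree.
From N up to that node: 3 branches. From M up to the same node: 5 branches. Total: 3 + 5 = 8.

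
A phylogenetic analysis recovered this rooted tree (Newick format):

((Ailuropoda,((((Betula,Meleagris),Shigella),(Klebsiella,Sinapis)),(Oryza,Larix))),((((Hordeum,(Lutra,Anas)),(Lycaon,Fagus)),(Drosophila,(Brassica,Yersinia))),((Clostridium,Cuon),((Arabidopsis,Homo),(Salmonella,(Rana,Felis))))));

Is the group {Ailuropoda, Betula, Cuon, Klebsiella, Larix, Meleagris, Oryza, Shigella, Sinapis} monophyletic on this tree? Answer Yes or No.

No

The MRCA of the listed taxa is the root, so the smallest clade containing them is the whole tree.
That clade also contains Anas, Arabidopsis, Brassica, Clostridium, Drosophila, Fagus, Felis, Homo, Hordeum, Lutra, Lycaon, Rana, Salmonella, Yersinia, which are not in the proposed group, so the group is not monophyletic.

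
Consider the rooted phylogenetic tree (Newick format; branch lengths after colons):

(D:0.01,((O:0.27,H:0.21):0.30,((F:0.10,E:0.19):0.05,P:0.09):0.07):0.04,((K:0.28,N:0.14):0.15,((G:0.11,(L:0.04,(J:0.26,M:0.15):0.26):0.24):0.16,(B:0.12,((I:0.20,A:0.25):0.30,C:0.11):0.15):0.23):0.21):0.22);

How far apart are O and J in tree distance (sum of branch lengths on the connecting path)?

1.96

The path runs O → … → MRCA → … → J; the MRCA is the root of the tree.
Branch lengths along that path: 0.27 + 0.30 + 0.04 + 0.22 + 0.21 + 0.16 + 0.24 + 0.26 + 0.26 = 1.96.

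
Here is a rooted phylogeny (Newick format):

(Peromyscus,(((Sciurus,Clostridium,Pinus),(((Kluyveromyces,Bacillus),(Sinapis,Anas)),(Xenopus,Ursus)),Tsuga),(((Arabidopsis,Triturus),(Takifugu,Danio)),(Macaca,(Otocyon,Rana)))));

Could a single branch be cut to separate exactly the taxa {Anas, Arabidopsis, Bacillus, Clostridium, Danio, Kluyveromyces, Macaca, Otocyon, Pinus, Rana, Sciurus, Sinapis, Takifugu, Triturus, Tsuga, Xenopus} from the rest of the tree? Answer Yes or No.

No

The MRCA of the listed taxa subtends (((Sciurus,Clostridium,Pinus),(((Kluyveromyces,Bacillus),(Sinapis,Anas)),(Xenopus,Ursus)),Tsuga),(((Arabidopsis,Triturus),(Takifugu,Danio)),(Macaca,(Otocyon,Rana)))).
That clade also contains Ursus, which is not in the proposed group, so the group is not monophyletic.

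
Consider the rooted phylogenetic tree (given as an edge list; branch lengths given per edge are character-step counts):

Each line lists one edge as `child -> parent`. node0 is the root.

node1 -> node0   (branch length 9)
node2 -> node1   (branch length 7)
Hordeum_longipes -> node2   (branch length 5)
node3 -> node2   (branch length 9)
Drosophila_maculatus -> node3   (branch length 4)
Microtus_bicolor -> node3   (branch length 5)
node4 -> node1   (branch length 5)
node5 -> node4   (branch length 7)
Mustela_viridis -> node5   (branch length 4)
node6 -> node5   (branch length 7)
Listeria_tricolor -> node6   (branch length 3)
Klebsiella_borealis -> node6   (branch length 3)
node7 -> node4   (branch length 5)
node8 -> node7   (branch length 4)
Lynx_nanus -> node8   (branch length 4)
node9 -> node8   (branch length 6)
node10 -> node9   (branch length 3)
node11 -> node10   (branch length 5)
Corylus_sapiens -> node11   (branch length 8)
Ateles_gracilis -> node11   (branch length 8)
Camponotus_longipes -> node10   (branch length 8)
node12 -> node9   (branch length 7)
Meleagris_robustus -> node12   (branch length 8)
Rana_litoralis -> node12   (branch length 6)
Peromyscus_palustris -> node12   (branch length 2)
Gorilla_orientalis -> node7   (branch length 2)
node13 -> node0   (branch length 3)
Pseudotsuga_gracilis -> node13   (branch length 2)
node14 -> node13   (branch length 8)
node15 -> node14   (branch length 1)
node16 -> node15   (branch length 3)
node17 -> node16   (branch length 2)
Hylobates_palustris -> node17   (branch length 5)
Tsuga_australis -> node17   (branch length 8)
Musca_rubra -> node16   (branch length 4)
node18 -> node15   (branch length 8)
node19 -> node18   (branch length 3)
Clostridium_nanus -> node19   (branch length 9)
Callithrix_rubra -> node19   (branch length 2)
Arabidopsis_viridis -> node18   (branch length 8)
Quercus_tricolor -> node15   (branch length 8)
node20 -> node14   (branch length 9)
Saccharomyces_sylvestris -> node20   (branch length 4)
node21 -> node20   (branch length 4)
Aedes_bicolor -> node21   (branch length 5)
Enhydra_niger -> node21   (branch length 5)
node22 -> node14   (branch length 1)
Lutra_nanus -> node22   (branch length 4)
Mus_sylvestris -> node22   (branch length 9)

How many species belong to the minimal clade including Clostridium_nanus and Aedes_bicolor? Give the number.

The MRCA of Clostridium_nanus and Aedes_bicolor is the node subtending ((((Hylobates_palustris,Tsuga_australis),Musca_rubra),((Clostridium_nanus,Callithrix_rubra),Arabidopsis_viridis),Quercus_tricolor),(Saccharomyces_sylvestris,(Aedes_bicolor,Enhydra_niger)),(Lutra_nanus,Mus_sylvestris)).
That clade contains 12 terminal taxa: Aedes_bicolor, Arabidopsis_viridis, Callithrix_rubra, Clostridium_nanus, Enhydra_niger, Hylobates_palustris, Lutra_nanus, Mus_sylvestris, Musca_rubra, Quercus_tricolor, Saccharomyces_sylvestris, Tsuga_australis.

12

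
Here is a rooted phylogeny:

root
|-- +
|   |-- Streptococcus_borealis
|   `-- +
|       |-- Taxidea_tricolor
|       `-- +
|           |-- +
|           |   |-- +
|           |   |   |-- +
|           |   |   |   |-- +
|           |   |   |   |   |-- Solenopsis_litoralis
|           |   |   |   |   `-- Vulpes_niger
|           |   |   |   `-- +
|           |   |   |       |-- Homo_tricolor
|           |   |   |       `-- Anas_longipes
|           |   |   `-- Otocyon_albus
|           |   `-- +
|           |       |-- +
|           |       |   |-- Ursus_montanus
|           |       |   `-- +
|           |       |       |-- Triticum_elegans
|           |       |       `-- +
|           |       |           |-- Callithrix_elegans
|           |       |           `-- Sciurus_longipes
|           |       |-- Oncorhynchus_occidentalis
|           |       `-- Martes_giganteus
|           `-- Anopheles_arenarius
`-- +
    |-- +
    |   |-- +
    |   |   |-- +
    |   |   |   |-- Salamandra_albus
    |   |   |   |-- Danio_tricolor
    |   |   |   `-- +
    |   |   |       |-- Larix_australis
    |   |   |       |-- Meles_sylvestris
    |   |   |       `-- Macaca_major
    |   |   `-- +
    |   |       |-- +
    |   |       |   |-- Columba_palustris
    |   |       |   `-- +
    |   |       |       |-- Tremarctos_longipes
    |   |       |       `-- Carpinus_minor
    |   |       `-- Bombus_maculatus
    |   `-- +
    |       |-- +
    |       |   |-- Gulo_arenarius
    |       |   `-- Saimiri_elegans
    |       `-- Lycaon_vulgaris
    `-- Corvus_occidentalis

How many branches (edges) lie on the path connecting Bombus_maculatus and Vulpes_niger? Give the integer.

13

The MRCA of Bombus_maculatus and Vulpes_niger is the root of the tree.
From Bombus_maculatus up to that node: 5 branches. From Vulpes_niger up to the same node: 8 branches. Total: 5 + 8 = 13.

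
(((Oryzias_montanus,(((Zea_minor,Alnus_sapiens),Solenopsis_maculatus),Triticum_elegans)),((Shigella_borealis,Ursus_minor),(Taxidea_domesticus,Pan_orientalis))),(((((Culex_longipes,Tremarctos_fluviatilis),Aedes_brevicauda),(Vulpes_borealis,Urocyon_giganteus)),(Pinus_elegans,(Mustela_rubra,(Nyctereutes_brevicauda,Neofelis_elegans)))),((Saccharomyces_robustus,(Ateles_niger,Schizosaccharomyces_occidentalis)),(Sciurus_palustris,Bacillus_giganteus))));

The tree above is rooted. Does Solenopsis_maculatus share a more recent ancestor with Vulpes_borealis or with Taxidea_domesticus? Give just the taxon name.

Taxidea_domesticus

The MRCA of Solenopsis_maculatus and Taxidea_domesticus subtends ((Oryzias_montanus,(((Zea_minor,Alnus_sapiens),Solenopsis_maculatus),Triticum_elegans)),((Shigella_borealis,Ursus_minor),(Taxidea_domesticus,Pan_orientalis))) (9 taxa).
The MRCA of Solenopsis_maculatus and Vulpes_borealis is the root, subtending the entire tree (23 taxa).
The first is nested inside the second, so Solenopsis_maculatus shares a more recent common ancestor with Taxidea_domesticus.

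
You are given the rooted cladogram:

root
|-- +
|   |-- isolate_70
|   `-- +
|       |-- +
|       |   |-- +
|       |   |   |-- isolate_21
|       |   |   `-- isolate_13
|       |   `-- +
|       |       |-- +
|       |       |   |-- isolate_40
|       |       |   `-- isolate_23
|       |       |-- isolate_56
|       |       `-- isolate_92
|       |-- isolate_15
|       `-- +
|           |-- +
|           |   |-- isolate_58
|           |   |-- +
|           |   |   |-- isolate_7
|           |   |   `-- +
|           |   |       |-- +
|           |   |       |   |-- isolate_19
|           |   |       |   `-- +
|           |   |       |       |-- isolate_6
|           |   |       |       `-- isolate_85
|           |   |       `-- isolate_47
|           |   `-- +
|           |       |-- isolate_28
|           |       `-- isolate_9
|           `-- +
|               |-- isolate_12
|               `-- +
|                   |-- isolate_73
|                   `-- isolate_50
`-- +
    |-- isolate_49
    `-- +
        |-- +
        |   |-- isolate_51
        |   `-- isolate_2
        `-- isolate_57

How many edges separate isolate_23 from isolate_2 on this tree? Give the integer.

The MRCA of isolate_23 and isolate_2 is the root of the tree.
From isolate_23 up to that node: 6 branches. From isolate_2 up to the same node: 4 branches. Total: 6 + 4 = 10.

10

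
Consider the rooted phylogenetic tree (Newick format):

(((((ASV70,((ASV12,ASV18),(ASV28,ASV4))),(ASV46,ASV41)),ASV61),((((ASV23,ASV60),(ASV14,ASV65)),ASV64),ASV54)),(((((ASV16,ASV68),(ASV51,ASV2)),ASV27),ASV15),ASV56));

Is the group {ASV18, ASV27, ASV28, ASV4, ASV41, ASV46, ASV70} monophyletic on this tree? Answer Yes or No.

The MRCA of the listed taxa is the root, so the smallest clade containing them is the whole tree.
That clade also contains ASV12, ASV14, ASV15, ASV16, ASV2, ASV23, ASV51, ASV54, ASV56, ASV60, ASV61, ASV64, ASV65, ASV68, which are not in the proposed group, so the group is not monophyletic.

No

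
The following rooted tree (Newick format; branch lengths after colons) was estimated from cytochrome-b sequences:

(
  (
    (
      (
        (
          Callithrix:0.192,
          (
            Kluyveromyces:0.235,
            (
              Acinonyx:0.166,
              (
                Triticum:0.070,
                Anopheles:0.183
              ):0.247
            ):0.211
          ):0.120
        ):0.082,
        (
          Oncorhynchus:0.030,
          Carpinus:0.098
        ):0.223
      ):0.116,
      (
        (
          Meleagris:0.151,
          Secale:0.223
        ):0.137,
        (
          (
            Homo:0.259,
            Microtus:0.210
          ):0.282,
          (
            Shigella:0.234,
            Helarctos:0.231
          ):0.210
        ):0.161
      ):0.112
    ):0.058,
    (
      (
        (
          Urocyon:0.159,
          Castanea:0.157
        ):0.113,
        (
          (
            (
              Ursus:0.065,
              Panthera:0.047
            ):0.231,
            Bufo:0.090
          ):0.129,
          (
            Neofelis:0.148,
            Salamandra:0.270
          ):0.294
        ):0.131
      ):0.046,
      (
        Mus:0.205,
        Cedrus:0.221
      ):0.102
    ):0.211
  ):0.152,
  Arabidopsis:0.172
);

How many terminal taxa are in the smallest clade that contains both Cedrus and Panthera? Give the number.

9

The MRCA of Cedrus and Panthera is the node subtending (((Urocyon,Castanea),(((Ursus,Panthera),Bufo),(Neofelis,Salamandra))),(Mus,Cedrus)).
That clade contains 9 terminal taxa: Bufo, Castanea, Cedrus, Mus, Neofelis, Panthera, Salamandra, Urocyon, Ursus.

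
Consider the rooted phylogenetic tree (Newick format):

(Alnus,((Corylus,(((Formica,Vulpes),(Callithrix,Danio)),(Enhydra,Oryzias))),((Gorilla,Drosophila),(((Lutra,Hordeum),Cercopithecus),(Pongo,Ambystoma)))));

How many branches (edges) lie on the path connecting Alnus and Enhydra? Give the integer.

6

The MRCA of Alnus and Enhydra is the root of the tree.
From Alnus up to that node: 1 branch. From Enhydra up to the same node: 5 branches. Total: 1 + 5 = 6.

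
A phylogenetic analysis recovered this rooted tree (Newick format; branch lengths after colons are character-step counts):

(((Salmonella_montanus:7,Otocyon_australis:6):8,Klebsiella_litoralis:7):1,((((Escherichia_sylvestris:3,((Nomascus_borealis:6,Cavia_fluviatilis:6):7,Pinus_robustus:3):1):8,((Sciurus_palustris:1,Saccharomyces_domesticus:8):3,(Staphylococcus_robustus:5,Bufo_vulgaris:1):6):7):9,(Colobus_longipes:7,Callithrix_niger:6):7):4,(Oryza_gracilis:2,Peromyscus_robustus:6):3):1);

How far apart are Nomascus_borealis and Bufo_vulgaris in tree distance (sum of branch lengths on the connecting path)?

The path runs Nomascus_borealis → … → MRCA → … → Bufo_vulgaris; the MRCA is the node subtending ((Escherichia_sylvestris,((Nomascus_borealis,Cavia_fluviatilis),Pinus_robustus)),((Sciurus_palustris,Saccharomyces_domesticus),(Staphylococcus_robustus,Bufo_vulgaris))).
Branch lengths along that path: 6 + 7 + 1 + 8 + 7 + 6 + 1 = 36.

36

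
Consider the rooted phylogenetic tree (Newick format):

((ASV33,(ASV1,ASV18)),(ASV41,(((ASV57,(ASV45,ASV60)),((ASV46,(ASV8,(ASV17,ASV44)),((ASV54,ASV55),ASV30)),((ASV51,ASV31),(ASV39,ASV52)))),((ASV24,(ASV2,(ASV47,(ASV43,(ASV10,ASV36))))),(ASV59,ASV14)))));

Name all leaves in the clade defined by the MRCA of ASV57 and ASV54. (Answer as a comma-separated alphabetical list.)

ASV17, ASV30, ASV31, ASV39, ASV44, ASV45, ASV46, ASV51, ASV52, ASV54, ASV55, ASV57, ASV60, ASV8

Tracing ASV57: it sits inside (ASV57,(ASV45,ASV60)).
Tracing ASV54: it sits inside (ASV54,ASV55).
The smallest clade enclosing both is ((ASV57,(ASV45,ASV60)),((ASV46,(ASV8,(ASV17,ASV44)),((ASV54,ASV55),ASV30)),((ASV51,ASV31),(ASV39,ASV52)))); the answer is its 14 terminal taxa in alphabetical order.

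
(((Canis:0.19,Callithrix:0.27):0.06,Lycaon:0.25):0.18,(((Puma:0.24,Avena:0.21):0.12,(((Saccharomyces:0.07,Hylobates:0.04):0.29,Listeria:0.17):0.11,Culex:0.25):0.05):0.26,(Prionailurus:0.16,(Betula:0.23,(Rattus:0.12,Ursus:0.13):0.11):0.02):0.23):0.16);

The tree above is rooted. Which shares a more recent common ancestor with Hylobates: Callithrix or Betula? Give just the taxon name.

The MRCA of Hylobates and Betula subtends (((Puma,Avena),(((Saccharomyces,Hylobates),Listeria),Culex)),(Prionailurus,(Betula,(Rattus,Ursus)))) (10 taxa).
The MRCA of Hylobates and Callithrix is the root, subtending the entire tree (13 taxa).
The first is nested inside the second, so Hylobates shares a more recent common ancestor with Betula.

Betula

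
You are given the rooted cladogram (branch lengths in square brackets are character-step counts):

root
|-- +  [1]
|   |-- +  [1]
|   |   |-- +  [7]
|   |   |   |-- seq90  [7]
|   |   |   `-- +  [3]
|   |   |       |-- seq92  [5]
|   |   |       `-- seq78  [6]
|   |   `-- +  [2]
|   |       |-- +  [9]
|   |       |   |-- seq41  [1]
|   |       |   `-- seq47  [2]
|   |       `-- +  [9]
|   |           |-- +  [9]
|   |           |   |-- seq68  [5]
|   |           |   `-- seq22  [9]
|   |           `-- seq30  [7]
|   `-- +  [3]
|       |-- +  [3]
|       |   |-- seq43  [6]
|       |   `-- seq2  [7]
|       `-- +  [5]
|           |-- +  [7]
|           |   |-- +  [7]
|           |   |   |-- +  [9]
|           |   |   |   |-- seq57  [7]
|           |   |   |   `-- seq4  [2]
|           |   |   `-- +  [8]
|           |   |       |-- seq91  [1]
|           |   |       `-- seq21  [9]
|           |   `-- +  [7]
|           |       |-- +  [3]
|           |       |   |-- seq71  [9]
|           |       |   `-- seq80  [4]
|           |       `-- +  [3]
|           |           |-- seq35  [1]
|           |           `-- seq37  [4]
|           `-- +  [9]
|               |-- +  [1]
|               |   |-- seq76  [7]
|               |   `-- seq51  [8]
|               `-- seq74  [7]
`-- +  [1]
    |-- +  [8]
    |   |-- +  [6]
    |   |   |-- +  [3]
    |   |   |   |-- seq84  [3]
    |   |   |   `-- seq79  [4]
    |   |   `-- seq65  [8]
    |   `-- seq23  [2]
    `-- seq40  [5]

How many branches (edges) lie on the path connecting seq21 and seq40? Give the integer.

9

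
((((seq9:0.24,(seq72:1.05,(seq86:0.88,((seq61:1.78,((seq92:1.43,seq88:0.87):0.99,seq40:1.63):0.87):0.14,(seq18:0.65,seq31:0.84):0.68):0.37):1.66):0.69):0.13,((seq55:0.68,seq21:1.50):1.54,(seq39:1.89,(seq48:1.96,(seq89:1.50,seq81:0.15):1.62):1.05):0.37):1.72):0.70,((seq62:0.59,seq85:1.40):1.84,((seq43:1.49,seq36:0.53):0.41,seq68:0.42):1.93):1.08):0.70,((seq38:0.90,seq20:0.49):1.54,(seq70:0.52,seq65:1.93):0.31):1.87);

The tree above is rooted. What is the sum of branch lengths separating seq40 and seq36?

10.14

The path runs seq40 → … → MRCA → … → seq36; the MRCA is the node subtending (((seq9,(seq72,(seq86,((seq61,((seq92,seq88),seq40)),(seq18,seq31))))),((seq55,seq21),(seq39,(seq48,(seq89,seq81))))),((seq62,seq85),((seq43,seq36),seq68))).
Branch lengths along that path: 1.63 + 0.87 + 0.14 + 0.37 + 1.66 + 0.69 + 0.13 + 0.70 + 1.08 + 1.93 + 0.41 + 0.53 = 10.14.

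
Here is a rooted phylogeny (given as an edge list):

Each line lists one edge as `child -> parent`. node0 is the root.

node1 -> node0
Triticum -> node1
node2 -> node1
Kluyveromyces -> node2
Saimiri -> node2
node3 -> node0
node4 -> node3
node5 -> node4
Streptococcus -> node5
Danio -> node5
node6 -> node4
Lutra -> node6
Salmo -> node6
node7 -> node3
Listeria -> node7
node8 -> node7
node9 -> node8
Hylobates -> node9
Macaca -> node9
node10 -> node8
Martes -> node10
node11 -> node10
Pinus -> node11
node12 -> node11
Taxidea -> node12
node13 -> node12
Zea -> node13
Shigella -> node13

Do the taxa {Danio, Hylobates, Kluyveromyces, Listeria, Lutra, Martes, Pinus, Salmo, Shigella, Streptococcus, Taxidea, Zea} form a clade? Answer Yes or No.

No

The MRCA of the listed taxa is the root, so the smallest clade containing them is the whole tree.
That clade also contains Macaca, Saimiri, Triticum, which are not in the proposed group, so the group is not monophyletic.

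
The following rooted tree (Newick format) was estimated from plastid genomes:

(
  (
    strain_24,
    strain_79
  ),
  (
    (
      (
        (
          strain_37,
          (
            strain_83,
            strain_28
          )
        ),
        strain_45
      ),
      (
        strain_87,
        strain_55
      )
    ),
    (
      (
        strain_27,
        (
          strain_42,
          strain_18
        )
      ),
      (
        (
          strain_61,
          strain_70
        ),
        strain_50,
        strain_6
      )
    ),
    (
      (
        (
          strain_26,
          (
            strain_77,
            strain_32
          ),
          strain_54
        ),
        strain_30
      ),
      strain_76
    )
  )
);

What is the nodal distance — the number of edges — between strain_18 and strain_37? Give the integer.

The MRCA of strain_18 and strain_37 is the node subtending ((((strain_37,(strain_83,strain_28)),strain_45),(strain_87,strain_55)),((strain_27,(strain_42,strain_18)),((strain_61,strain_70),strain_50,strain_6)),(((strain_26,(strain_77,strain_32),strain_54),strain_30),strain_76)).
From strain_18 up to that node: 4 branches. From strain_37 up to the same node: 4 branches. Total: 4 + 4 = 8.

8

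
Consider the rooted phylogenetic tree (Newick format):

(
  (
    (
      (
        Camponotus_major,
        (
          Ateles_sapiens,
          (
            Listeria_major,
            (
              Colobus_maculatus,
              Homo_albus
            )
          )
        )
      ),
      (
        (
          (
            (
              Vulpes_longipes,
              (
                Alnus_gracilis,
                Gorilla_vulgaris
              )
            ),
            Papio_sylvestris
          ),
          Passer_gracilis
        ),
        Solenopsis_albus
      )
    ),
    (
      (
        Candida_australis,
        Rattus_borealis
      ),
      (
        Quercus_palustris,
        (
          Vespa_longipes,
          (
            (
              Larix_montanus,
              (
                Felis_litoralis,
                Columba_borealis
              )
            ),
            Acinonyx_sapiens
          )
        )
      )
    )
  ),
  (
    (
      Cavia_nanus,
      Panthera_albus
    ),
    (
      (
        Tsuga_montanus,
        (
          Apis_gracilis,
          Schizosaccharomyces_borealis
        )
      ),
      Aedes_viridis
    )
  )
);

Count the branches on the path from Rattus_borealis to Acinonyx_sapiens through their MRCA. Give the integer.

6

The MRCA of Rattus_borealis and Acinonyx_sapiens is the node subtending ((Candida_australis,Rattus_borealis),(Quercus_palustris,(Vespa_longipes,((Larix_montanus,(Felis_litoralis,Columba_borealis)),Acinonyx_sapiens)))).
From Rattus_borealis up to that node: 2 branches. From Acinonyx_sapiens up to the same node: 4 branches. Total: 2 + 4 = 6.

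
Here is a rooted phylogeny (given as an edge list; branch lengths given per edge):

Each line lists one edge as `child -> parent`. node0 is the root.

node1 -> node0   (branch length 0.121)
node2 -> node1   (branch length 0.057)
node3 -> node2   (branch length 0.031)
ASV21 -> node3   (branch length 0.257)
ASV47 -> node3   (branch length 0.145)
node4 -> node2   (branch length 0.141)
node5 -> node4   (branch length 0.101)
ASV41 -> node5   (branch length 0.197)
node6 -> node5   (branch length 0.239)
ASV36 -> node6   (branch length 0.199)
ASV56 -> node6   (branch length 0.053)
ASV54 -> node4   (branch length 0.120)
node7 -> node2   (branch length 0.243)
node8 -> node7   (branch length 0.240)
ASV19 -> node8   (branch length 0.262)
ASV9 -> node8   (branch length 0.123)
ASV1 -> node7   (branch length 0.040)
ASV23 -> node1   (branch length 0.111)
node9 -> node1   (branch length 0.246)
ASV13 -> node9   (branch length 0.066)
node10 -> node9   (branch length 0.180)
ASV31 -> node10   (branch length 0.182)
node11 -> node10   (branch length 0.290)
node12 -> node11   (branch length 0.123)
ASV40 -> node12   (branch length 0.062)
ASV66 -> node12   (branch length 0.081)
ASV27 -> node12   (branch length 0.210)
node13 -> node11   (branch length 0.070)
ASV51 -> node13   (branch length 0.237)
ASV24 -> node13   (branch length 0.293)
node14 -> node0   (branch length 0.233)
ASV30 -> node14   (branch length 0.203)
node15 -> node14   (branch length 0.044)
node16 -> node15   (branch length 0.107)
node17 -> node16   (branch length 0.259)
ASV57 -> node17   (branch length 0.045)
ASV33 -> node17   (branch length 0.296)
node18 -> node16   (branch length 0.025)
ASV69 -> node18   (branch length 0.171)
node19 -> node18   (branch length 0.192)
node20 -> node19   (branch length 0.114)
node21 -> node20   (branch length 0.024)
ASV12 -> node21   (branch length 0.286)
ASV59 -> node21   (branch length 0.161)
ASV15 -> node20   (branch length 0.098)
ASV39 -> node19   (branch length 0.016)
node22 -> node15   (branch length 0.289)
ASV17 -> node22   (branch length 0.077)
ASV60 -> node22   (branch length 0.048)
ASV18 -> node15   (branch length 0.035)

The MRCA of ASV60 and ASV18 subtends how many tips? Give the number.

10

The MRCA of ASV60 and ASV18 is the node subtending (((ASV57,ASV33),(ASV69,(((ASV12,ASV59),ASV15),ASV39))),(ASV17,ASV60),ASV18).
That clade contains 10 terminal taxa: ASV12, ASV15, ASV17, ASV18, ASV33, ASV39, ASV57, ASV59, ASV60, ASV69.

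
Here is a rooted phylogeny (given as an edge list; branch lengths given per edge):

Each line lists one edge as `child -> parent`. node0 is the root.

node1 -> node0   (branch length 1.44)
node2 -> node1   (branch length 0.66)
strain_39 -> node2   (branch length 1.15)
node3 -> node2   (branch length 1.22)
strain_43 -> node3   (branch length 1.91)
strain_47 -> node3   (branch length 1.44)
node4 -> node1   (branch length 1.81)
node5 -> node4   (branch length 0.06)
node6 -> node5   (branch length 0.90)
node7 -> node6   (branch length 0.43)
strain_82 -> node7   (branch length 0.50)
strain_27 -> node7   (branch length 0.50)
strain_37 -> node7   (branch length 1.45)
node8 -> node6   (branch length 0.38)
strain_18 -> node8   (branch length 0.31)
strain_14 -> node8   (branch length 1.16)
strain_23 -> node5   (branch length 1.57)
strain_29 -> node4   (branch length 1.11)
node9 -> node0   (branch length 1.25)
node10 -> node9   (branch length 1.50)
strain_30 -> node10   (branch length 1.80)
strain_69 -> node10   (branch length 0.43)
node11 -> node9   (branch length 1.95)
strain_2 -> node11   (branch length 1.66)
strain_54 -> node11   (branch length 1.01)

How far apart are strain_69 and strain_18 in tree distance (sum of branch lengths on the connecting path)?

The path runs strain_69 → … → MRCA → … → strain_18; the MRCA is the root of the tree.
Branch lengths along that path: 0.43 + 1.50 + 1.25 + 1.44 + 1.81 + 0.06 + 0.90 + 0.38 + 0.31 = 8.08.

8.08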